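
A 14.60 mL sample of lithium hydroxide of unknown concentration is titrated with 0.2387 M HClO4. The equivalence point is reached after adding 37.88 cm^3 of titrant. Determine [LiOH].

0.619 M

n(HClO4) delivered = 0.2387 x 0.03788 = 0.009042 mol.
For a 1:1 reaction, n(LiOH) = 0.009042 mol.
[LiOH] = 0.009042 mol / 0.01460 L = 0.619 M.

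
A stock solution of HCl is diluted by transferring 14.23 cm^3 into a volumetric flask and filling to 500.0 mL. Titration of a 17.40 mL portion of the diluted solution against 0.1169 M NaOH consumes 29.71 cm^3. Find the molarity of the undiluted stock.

n(NaOH) = 0.1169 x 0.02971 = 0.003473 mol.
n(HCl) in the aliquot = 0.003473 mol.
[diluted HCl] = 0.003473 / 0.01740 = 0.1996 M.
Dilution factor = 500.0/14.23 = 35.14, so [stock] = 0.1996 x 35.14 = 7.01 M.

7.01 M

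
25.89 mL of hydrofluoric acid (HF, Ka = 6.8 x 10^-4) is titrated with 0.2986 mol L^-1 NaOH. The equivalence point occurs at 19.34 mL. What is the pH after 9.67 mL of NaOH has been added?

9.67 mL is exactly half the equivalence volume (19.34/2), i.e. the half-equivalence point.
There, n(HA) = n(A^-), so pH = pKa = -log(6.8 x 10^-4) = 3.17.

3.17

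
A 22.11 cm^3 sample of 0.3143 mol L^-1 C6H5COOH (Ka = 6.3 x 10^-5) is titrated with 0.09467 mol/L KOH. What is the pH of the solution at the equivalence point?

n(C6H5COOH) = 0.3143 x 0.02211 = 0.006949 mol; V(KOH) at equivalence = 0.006949/0.09467 = 0.07340 L.
At equivalence all the acid is converted to C6H5COO-; total volume = 0.02211 + 0.07340 = 0.09551 L, so [C6H5COO-] = 0.006949/0.09551 = 0.07276 M.
Kb = Kw/Ka = 1.0e-14 / 6.3 x 10^-5 = 1.59e-10.
[OH^-] = sqrt(Kb x [C6H5COO-]) = sqrt(1.59e-10 x 0.07276) = 3.40e-6 M.
pOH = 5.47, so pH = 14.00 - 5.47 = 8.53.

8.53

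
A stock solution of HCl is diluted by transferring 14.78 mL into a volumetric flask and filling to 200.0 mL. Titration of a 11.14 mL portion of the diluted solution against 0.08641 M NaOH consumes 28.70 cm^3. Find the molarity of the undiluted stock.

n(NaOH) = 0.08641 x 0.02870 = 0.002480 mol.
n(HCl) in the aliquot = 0.002480 mol.
[diluted HCl] = 0.002480 / 0.01114 = 0.2226 M.
Dilution factor = 200.0/14.78 = 13.53, so [stock] = 0.2226 x 13.53 = 3.01 M.

3.01 M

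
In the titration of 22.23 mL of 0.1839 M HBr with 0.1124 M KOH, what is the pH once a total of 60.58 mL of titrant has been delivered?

12.52

n(acid) = 0.1839 x 0.02223 = 0.004088 mol; n(KOH) added = 0.1124 x 0.06058 = 0.006809 mol.
Base is in excess by 0.006809 - 0.004088 = 0.002721 mol in a total volume of 0.08281 L.
[OH^-] = 0.002721/0.08281 = 0.03286 M, so pOH = 1.48 and pH = 14.00 - 1.48 = 12.52.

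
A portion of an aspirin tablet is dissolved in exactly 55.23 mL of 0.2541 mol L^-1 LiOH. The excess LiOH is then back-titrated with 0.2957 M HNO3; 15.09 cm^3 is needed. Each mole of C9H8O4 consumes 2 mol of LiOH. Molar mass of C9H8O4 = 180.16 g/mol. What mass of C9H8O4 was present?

0.862 g

Total n(LiOH) added = 0.2541 x 0.05523 = 0.01403 mol.
n(HNO3) used = 0.2957 x 0.01509 = 0.004462 mol, which equals the excess n(LiOH).
So n(LiOH) consumed by the sample = 0.01403 - 0.004462 = 0.009572 mol.
n(C9H8O4) = 0.009572 / 2 = 0.004786 mol.
mass = 0.004786 mol x 180.16 g/mol = 0.862 g.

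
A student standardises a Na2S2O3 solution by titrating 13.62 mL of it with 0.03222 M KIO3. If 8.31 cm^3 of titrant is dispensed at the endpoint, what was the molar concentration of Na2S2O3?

0.118 M

n(KIO3) = 0.03222 x 0.008310 = 0.0002677 mol.
From the balanced equation, 1 mol KIO3 reacts with 6 mol Na2S2O3, so n(Na2S2O3) = 0.0002677 x 6/1 = 0.001606 mol.
[Na2S2O3] = 0.001606 / 0.01362 L = 0.118 M.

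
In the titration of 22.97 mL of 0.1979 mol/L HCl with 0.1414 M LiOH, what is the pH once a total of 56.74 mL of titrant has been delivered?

12.64

n(acid) = 0.1979 x 0.02297 = 0.004546 mol; n(LiOH) added = 0.1414 x 0.05674 = 0.008023 mol.
Base is in excess by 0.008023 - 0.004546 = 0.003477 mol in a total volume of 0.07971 L.
[OH^-] = 0.003477/0.07971 = 0.04362 M, so pOH = 1.36 and pH = 14.00 - 1.36 = 12.64.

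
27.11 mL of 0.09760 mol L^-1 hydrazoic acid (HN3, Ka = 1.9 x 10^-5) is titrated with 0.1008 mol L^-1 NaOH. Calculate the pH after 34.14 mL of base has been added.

12.11

n(acid) = 0.09760 x 0.02711 = 0.002646 mol; n(NaOH) added = 0.1008 x 0.03414 = 0.003441 mol.
Base is in excess by 0.003441 - 0.002646 = 0.0007954 mol in a total volume of 0.06125 L.
[OH^-] = 0.0007954/0.06125 = 0.01299 M, so pOH = 1.89 and pH = 14.00 - 1.89 = 12.11.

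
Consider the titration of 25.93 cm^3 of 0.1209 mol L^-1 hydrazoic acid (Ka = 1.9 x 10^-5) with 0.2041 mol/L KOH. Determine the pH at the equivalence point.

n(HN3) = 0.1209 x 0.02593 = 0.003135 mol; V(KOH) at equivalence = 0.003135/0.2041 = 0.01536 L.
At equivalence all the acid is converted to N3-; total volume = 0.02593 + 0.01536 = 0.04129 L, so [N3-] = 0.003135/0.04129 = 0.07593 M.
Kb = Kw/Ka = 1.0e-14 / 1.9 x 10^-5 = 5.26e-10.
[OH^-] = sqrt(Kb x [N3-]) = sqrt(5.26e-10 x 0.07593) = 6.32e-6 M.
pOH = 5.20, so pH = 14.00 - 5.20 = 8.80.

8.80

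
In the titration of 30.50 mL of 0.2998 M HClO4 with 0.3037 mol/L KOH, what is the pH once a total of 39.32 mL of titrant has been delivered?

12.60

n(acid) = 0.2998 x 0.03050 = 0.009144 mol; n(KOH) added = 0.3037 x 0.03932 = 0.01194 mol.
Base is in excess by 0.01194 - 0.009144 = 0.002798 mol in a total volume of 0.06982 L.
[OH^-] = 0.002798/0.06982 = 0.04007 M, so pOH = 1.40 and pH = 14.00 - 1.40 = 12.60.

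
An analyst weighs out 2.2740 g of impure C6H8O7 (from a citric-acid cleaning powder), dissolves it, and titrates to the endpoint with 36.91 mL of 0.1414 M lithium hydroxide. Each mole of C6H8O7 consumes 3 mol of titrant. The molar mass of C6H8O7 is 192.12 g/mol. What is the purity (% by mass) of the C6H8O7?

n(LiOH) = 0.1414 x 0.03691 = 0.005219 mol.
n(C6H8O7) = 0.005219 / 3 = 0.001740 mol.
mass of C6H8O7 = 0.001740 x 192.12 = 0.3342 g.
% purity = 0.3342 / 2.2740 x 100 = 14.7%.

14.7%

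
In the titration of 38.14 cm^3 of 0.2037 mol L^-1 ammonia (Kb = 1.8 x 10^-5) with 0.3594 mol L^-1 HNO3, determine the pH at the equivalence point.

5.07

n(NH3) = 0.2037 x 0.03814 = 0.007769 mol; V(HNO3) at equivalence = 0.007769/0.3594 = 0.02162 L.
At equivalence the base is fully converted to NH4+; total volume = 0.05976 L, so [NH4+] = 0.007769/0.05976 = 0.1300 M.
Ka(NH4+) = Kw/Kb = 1.0e-14 / 1.8 x 10^-5 = 5.56e-10.
[H^+] = sqrt(Ka x [NH4+]) = sqrt(5.56e-10 x 0.1300) = 8.50e-6 M.
pH = -log(8.50e-6) = 5.07.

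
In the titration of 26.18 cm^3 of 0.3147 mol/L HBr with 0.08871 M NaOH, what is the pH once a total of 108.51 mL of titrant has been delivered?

n(acid) = 0.3147 x 0.02618 = 0.008239 mol; n(NaOH) added = 0.08871 x 0.1085 = 0.009626 mol.
Base is in excess by 0.009626 - 0.008239 = 0.001387 mol in a total volume of 0.1347 L.
[OH^-] = 0.001387/0.1347 = 0.01030 M, so pOH = 1.99 and pH = 14.00 - 1.99 = 12.01.

12.01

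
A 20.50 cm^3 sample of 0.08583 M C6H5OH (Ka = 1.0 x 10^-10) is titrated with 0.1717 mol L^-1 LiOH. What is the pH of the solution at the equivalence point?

n(C6H5OH) = 0.08583 x 0.02050 = 0.001760 mol; V(LiOH) at equivalence = 0.001760/0.1717 = 0.01025 L.
At equivalence all the acid is converted to C6H5O-; total volume = 0.02050 + 0.01025 = 0.03075 L, so [C6H5O-] = 0.001760/0.03075 = 0.05722 M.
Kb = Kw/Ka = 1.0e-14 / 1.0 x 10^-10 = 0.000100.
[OH^-] = sqrt(Kb x [C6H5O-]) = sqrt(0.000100 x 0.05722) = 0.00239 M.
pOH = 2.62, so pH = 14.00 - 2.62 = 11.38.

11.38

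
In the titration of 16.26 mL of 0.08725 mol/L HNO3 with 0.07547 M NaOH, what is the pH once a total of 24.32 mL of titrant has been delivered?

n(acid) = 0.08725 x 0.01626 = 0.001419 mol; n(NaOH) added = 0.07547 x 0.02432 = 0.001835 mol.
Base is in excess by 0.001835 - 0.001419 = 0.0004167 mol in a total volume of 0.04058 L.
[OH^-] = 0.0004167/0.04058 = 0.01027 M, so pOH = 1.99 and pH = 14.00 - 1.99 = 12.01.

12.01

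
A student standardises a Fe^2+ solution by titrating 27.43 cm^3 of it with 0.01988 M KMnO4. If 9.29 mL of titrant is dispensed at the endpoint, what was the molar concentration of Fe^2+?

0.0337 M

n(KMnO4) = 0.01988 x 0.009290 = 0.0001847 mol.
From the balanced equation, 1 mol KMnO4 reacts with 5 mol Fe^2+, so n(Fe^2+) = 0.0001847 x 5/1 = 0.0009234 mol.
[Fe^2+] = 0.0009234 / 0.02743 L = 0.0337 M.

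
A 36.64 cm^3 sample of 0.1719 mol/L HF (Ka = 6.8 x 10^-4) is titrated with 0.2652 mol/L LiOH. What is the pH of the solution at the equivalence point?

8.09

n(HF) = 0.1719 x 0.03664 = 0.006298 mol; V(LiOH) at equivalence = 0.006298/0.2652 = 0.02375 L.
At equivalence all the acid is converted to F-; total volume = 0.03664 + 0.02375 = 0.06039 L, so [F-] = 0.006298/0.06039 = 0.1043 M.
Kb = Kw/Ka = 1.0e-14 / 6.8 x 10^-4 = 1.47e-11.
[OH^-] = sqrt(Kb x [F-]) = sqrt(1.47e-11 x 0.1043) = 1.24e-6 M.
pOH = 5.91, so pH = 14.00 - 5.91 = 8.09.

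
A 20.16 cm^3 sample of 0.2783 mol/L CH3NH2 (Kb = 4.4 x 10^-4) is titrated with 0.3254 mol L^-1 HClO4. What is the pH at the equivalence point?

n(CH3NH2) = 0.2783 x 0.02016 = 0.005611 mol; V(HClO4) at equivalence = 0.005611/0.3254 = 0.01724 L.
At equivalence the base is fully converted to CH3NH3+; total volume = 0.03740 L, so [CH3NH3+] = 0.005611/0.03740 = 0.1500 M.
Ka(CH3NH3+) = Kw/Kb = 1.0e-14 / 4.4 x 10^-4 = 2.27e-11.
[H^+] = sqrt(Ka x [CH3NH3+]) = sqrt(2.27e-11 x 0.1500) = 1.85e-6 M.
pH = -log(1.85e-6) = 5.73.

5.73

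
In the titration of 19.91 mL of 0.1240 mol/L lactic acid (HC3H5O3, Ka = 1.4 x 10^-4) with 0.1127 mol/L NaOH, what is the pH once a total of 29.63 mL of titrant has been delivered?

n(acid) = 0.1240 x 0.01991 = 0.002469 mol; n(NaOH) added = 0.1127 x 0.02963 = 0.003339 mol.
Base is in excess by 0.003339 - 0.002469 = 0.0008705 mol in a total volume of 0.04954 L.
[OH^-] = 0.0008705/0.04954 = 0.01757 M, so pOH = 1.76 and pH = 14.00 - 1.76 = 12.24.

12.24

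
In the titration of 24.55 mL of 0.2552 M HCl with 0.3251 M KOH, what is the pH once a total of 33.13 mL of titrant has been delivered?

n(acid) = 0.2552 x 0.02455 = 0.006265 mol; n(KOH) added = 0.3251 x 0.03313 = 0.01077 mol.
Base is in excess by 0.01077 - 0.006265 = 0.004505 mol in a total volume of 0.05768 L.
[OH^-] = 0.004505/0.05768 = 0.07811 M, so pOH = 1.11 and pH = 14.00 - 1.11 = 12.89.

12.89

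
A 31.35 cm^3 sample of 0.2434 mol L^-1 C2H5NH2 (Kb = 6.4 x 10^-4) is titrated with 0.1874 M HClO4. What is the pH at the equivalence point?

5.89

n(C2H5NH2) = 0.2434 x 0.03135 = 0.007631 mol; V(HClO4) at equivalence = 0.007631/0.1874 = 0.04072 L.
At equivalence the base is fully converted to C2H5NH3+; total volume = 0.07207 L, so [C2H5NH3+] = 0.007631/0.07207 = 0.1059 M.
Ka(C2H5NH3+) = Kw/Kb = 1.0e-14 / 6.4 x 10^-4 = 1.56e-11.
[H^+] = sqrt(Ka x [C2H5NH3+]) = sqrt(1.56e-11 x 0.1059) = 1.29e-6 M.
pH = -log(1.29e-6) = 5.89.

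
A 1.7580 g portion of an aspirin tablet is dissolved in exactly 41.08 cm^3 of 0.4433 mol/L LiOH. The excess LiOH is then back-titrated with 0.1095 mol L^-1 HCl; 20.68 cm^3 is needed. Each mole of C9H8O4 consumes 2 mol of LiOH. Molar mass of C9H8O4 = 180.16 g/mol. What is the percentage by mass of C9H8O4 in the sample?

81.7%

Total n(LiOH) added = 0.4433 x 0.04108 = 0.01821 mol.
n(HCl) used = 0.1095 x 0.02068 = 0.002264 mol, which equals the excess n(LiOH).
So n(LiOH) consumed by the sample = 0.01821 - 0.002264 = 0.01595 mol.
n(C9H8O4) = 0.01595 / 2 = 0.007973 mol.
mass C9H8O4 = 0.007973 x 180.16 = 1.436 g, so %C9H8O4 = 1.436/1.7580 x 100 = 81.7%.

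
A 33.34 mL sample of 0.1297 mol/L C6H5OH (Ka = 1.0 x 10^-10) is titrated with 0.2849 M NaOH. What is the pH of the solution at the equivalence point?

n(C6H5OH) = 0.1297 x 0.03334 = 0.004324 mol; V(NaOH) at equivalence = 0.004324/0.2849 = 0.01518 L.
At equivalence all the acid is converted to C6H5O-; total volume = 0.03334 + 0.01518 = 0.04852 L, so [C6H5O-] = 0.004324/0.04852 = 0.08913 M.
Kb = Kw/Ka = 1.0e-14 / 1.0 x 10^-10 = 0.000100.
[OH^-] = sqrt(Kb x [C6H5O-]) = sqrt(0.000100 x 0.08913) = 0.00299 M.
pOH = 2.52, so pH = 14.00 - 2.52 = 11.48.

11.48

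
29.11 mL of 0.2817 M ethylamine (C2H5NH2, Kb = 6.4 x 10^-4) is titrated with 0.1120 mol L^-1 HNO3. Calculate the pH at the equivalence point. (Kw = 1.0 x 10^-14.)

n(C2H5NH2) = 0.2817 x 0.02911 = 0.008200 mol; V(HNO3) at equivalence = 0.008200/0.1120 = 0.07322 L.
At equivalence the base is fully converted to C2H5NH3+; total volume = 0.1023 L, so [C2H5NH3+] = 0.008200/0.1023 = 0.08014 M.
Ka(C2H5NH3+) = Kw/Kb = 1.0e-14 / 6.4 x 10^-4 = 1.56e-11.
[H^+] = sqrt(Ka x [C2H5NH3+]) = sqrt(1.56e-11 x 0.08014) = 1.12e-6 M.
pH = -log(1.12e-6) = 5.95.

5.95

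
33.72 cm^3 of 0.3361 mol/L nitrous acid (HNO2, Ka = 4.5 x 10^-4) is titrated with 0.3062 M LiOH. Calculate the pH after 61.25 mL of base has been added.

n(acid) = 0.3361 x 0.03372 = 0.01133 mol; n(LiOH) added = 0.3062 x 0.06125 = 0.01875 mol.
Base is in excess by 0.01875 - 0.01133 = 0.007421 mol in a total volume of 0.09497 L.
[OH^-] = 0.007421/0.09497 = 0.07815 M, so pOH = 1.11 and pH = 14.00 - 1.11 = 12.89.

12.89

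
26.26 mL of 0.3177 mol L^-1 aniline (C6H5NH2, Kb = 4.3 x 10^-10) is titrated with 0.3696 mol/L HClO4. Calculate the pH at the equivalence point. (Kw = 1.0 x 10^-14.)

n(C6H5NH2) = 0.3177 x 0.02626 = 0.008343 mol; V(HClO4) at equivalence = 0.008343/0.3696 = 0.02257 L.
At equivalence the base is fully converted to C6H5NH3+; total volume = 0.04883 L, so [C6H5NH3+] = 0.008343/0.04883 = 0.1708 M.
Ka(C6H5NH3+) = Kw/Kb = 1.0e-14 / 4.3 x 10^-10 = 2.33e-5.
[H^+] = sqrt(Ka x [C6H5NH3+]) = sqrt(2.33e-5 x 0.1708) = 0.00199 M.
pH = -log(0.00199) = 2.70.

2.70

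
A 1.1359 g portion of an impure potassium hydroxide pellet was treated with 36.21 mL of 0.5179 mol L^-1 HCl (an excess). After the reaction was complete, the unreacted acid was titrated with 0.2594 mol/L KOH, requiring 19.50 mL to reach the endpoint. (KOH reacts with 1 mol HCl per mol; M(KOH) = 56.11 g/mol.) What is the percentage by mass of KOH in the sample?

Total n(HCl) added = 0.5179 x 0.03621 = 0.01875 mol.
n(KOH) used = 0.2594 x 0.01950 = 0.005058 mol, which equals the excess n(HCl).
So n(HCl) consumed by the sample = 0.01875 - 0.005058 = 0.01369 mol.
n(KOH) = 0.01369 / 1 = 0.01369 mol.
mass KOH = 0.01369 x 56.11 = 0.7684 g, so %KOH = 0.7684/1.1359 x 100 = 67.6%.

67.6%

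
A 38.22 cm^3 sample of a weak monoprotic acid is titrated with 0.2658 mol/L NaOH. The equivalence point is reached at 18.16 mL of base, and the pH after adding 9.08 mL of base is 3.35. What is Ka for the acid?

9.08 mL is half of the equivalence volume, so this is the half-equivalence point where [HA] = [A^-].
At half-equivalence pH = pKa, so pKa = 3.35.
Ka = 10^(-3.35) = 4.5 x 10^-4.

4.5 x 10^-4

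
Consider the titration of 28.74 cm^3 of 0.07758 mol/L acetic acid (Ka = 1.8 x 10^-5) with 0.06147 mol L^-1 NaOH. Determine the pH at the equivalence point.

8.64

n(CH3COOH) = 0.07758 x 0.02874 = 0.002230 mol; V(NaOH) at equivalence = 0.002230/0.06147 = 0.03627 L.
At equivalence all the acid is converted to CH3COO-; total volume = 0.02874 + 0.03627 = 0.06501 L, so [CH3COO-] = 0.002230/0.06501 = 0.03430 M.
Kb = Kw/Ka = 1.0e-14 / 1.8 x 10^-5 = 5.56e-10.
[OH^-] = sqrt(Kb x [CH3COO-]) = sqrt(5.56e-10 x 0.03430) = 4.37e-6 M.
pOH = 5.36, so pH = 14.00 - 5.36 = 8.64.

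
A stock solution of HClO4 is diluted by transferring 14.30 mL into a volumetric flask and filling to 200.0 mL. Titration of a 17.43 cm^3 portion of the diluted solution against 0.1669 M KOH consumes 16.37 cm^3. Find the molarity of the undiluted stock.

n(KOH) = 0.1669 x 0.01637 = 0.002732 mol.
n(HClO4) in the aliquot = 0.002732 mol.
[diluted HClO4] = 0.002732 / 0.01743 = 0.1568 M.
Dilution factor = 200.0/14.30 = 13.99, so [stock] = 0.1568 x 13.99 = 2.19 M.

2.19 M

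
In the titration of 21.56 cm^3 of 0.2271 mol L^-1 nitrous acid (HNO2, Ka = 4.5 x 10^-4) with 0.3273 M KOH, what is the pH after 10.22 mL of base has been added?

Initial n(HNO2) = 0.2271 x 0.02156 = 0.004896 mol.
n(KOH) added = 0.3273 x 0.01022 = 0.003345 mol, converting that many moles of HNO2 to NO2-.
Remaining n(HNO2) = 0.001551 mol; n(NO2-) = 0.003345 mol.
By Henderson-Hasselbalch, pH = pKa + log([A^-]/[HA]) = 3.35 + log(0.003345/0.001551) = 3.35 + (+0.33) = 3.68.

3.68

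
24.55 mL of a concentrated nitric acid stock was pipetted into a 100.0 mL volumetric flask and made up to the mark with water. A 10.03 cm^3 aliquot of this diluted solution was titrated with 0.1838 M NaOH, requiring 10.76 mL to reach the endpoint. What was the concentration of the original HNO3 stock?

0.803 M

n(NaOH) = 0.1838 x 0.01076 = 0.001978 mol.
n(HNO3) in the aliquot = 0.001978 mol.
[diluted HNO3] = 0.001978 / 0.01003 = 0.1972 M.
Dilution factor = 100.0/24.55 = 4.073, so [stock] = 0.1972 x 4.073 = 0.803 M.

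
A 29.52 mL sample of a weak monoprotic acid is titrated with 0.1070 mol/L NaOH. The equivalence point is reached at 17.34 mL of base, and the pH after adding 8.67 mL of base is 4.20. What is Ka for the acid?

6.3 x 10^-5

8.67 mL is half of the equivalence volume, so this is the half-equivalence point where [HA] = [A^-].
At half-equivalence pH = pKa, so pKa = 4.20.
Ka = 10^(-4.20) = 6.3 x 10^-5.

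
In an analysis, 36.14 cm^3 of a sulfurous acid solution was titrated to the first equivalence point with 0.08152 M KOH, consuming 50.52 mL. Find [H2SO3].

0.114 M

n(KOH) = 0.08152 x 0.05052 = 0.004118 mol.
At the first equivalence point, 1 mol OH^- react per mol H2SO3, so n(H2SO3) = 0.004118 / 1 = 0.004118 mol.
[H2SO3] = 0.004118 / 0.03614 L = 0.114 M.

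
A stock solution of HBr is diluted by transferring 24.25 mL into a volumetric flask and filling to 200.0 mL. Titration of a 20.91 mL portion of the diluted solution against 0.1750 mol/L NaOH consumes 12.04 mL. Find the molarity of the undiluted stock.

n(NaOH) = 0.1750 x 0.01204 = 0.002107 mol.
n(HBr) in the aliquot = 0.002107 mol.
[diluted HBr] = 0.002107 / 0.02091 = 0.1008 M.
Dilution factor = 200.0/24.25 = 8.247, so [stock] = 0.1008 x 8.247 = 0.831 M.

0.831 M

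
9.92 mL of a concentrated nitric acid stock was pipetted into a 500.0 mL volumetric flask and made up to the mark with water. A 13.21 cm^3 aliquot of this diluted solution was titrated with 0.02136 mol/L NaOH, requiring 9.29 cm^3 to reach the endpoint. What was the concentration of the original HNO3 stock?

n(NaOH) = 0.02136 x 0.009290 = 0.0001984 mol.
n(HNO3) in the aliquot = 0.0001984 mol.
[diluted HNO3] = 0.0001984 / 0.01321 = 0.01502 M.
Dilution factor = 500.0/9.920 = 50.40, so [stock] = 0.01502 x 50.40 = 0.757 M.

0.757 M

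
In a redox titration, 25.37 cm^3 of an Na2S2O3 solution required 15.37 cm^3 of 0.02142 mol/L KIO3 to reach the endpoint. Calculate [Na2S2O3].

0.0779 M

n(KIO3) = 0.02142 x 0.01537 = 0.0003292 mol.
From the balanced equation, 1 mol KIO3 reacts with 6 mol Na2S2O3, so n(Na2S2O3) = 0.0003292 x 6/1 = 0.001975 mol.
[Na2S2O3] = 0.001975 / 0.02537 L = 0.0779 M.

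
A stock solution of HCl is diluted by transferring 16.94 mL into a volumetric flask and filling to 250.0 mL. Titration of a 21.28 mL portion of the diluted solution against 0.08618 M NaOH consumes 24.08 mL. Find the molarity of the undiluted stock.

1.44 M

n(NaOH) = 0.08618 x 0.02408 = 0.002075 mol.
n(HCl) in the aliquot = 0.002075 mol.
[diluted HCl] = 0.002075 / 0.02128 = 0.09752 M.
Dilution factor = 250.0/16.94 = 14.76, so [stock] = 0.09752 x 14.76 = 1.44 M.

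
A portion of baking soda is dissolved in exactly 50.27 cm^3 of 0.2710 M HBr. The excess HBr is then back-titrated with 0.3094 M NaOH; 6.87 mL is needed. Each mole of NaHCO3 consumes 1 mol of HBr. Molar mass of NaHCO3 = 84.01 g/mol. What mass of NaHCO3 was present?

Total n(HBr) added = 0.2710 x 0.05027 = 0.01362 mol.
n(NaOH) used = 0.3094 x 0.006870 = 0.002126 mol, which equals the excess n(HBr).
So n(HBr) consumed by the sample = 0.01362 - 0.002126 = 0.01150 mol.
n(NaHCO3) = 0.01150 / 1 = 0.01150 mol.
mass = 0.01150 mol x 84.01 g/mol = 0.966 g.

0.966 g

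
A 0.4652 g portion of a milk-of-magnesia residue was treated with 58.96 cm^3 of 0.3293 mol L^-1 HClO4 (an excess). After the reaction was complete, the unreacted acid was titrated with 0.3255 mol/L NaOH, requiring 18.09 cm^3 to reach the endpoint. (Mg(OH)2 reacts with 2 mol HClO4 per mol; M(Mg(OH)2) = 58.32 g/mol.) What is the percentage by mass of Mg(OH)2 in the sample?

84.8%

Total n(HClO4) added = 0.3293 x 0.05896 = 0.01942 mol.
n(NaOH) used = 0.3255 x 0.01809 = 0.005888 mol, which equals the excess n(HClO4).
So n(HClO4) consumed by the sample = 0.01942 - 0.005888 = 0.01353 mol.
n(Mg(OH)2) = 0.01353 / 2 = 0.006764 mol.
mass Mg(OH)2 = 0.006764 x 58.32 = 0.3945 g, so %Mg(OH)2 = 0.3945/0.4652 x 100 = 84.8%.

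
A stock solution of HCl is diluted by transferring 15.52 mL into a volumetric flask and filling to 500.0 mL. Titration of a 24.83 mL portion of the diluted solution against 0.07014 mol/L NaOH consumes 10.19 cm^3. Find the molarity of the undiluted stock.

n(NaOH) = 0.07014 x 0.01019 = 0.0007147 mol.
n(HCl) in the aliquot = 0.0007147 mol.
[diluted HCl] = 0.0007147 / 0.02483 = 0.02878 M.
Dilution factor = 500.0/15.52 = 32.22, so [stock] = 0.02878 x 32.22 = 0.927 M.

0.927 M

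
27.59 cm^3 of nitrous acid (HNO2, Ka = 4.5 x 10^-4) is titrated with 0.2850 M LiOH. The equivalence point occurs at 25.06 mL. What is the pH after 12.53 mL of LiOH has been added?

12.53 mL is exactly half the equivalence volume (25.06/2), i.e. the half-equivalence point.
There, n(HA) = n(A^-), so pH = pKa = -log(4.5 x 10^-4) = 3.35.

3.35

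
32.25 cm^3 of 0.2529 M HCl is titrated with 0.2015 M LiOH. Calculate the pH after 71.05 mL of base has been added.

n(acid) = 0.2529 x 0.03225 = 0.008156 mol; n(LiOH) added = 0.2015 x 0.07105 = 0.01432 mol.
Base is in excess by 0.01432 - 0.008156 = 0.006161 mol in a total volume of 0.1033 L.
[OH^-] = 0.006161/0.1033 = 0.05964 M, so pOH = 1.22 and pH = 14.00 - 1.22 = 12.78.

12.78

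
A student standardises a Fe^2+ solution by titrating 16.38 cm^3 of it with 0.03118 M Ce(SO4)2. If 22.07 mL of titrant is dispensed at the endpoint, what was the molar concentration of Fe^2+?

n(Ce(SO4)2) = 0.03118 x 0.02207 = 0.0006881 mol.
From the balanced equation, 1 mol Ce(SO4)2 reacts with 1 mol Fe^2+, so n(Fe^2+) = 0.0006881 x 1/1 = 0.0006881 mol.
[Fe^2+] = 0.0006881 / 0.01638 L = 0.0420 M.

0.0420 M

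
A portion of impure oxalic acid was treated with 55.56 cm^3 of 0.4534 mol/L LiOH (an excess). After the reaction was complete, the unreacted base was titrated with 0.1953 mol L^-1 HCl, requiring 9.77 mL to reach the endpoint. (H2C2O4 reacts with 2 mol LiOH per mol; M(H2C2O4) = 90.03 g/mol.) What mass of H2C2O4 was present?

Total n(LiOH) added = 0.4534 x 0.05556 = 0.02519 mol.
n(HCl) used = 0.1953 x 0.009770 = 0.001908 mol, which equals the excess n(LiOH).
So n(LiOH) consumed by the sample = 0.02519 - 0.001908 = 0.02328 mol.
n(H2C2O4) = 0.02328 / 2 = 0.01164 mol.
mass = 0.01164 mol x 90.03 g/mol = 1.05 g.

1.05 g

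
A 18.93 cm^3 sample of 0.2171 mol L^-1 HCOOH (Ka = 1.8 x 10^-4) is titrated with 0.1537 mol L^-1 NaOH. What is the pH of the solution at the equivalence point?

n(HCOOH) = 0.2171 x 0.01893 = 0.004110 mol; V(NaOH) at equivalence = 0.004110/0.1537 = 0.02674 L.
At equivalence all the acid is converted to HCOO-; total volume = 0.01893 + 0.02674 = 0.04567 L, so [HCOO-] = 0.004110/0.04567 = 0.08999 M.
Kb = Kw/Ka = 1.0e-14 / 1.8 x 10^-4 = 5.56e-11.
[OH^-] = sqrt(Kb x [HCOO-]) = sqrt(5.56e-11 x 0.08999) = 2.24e-6 M.
pOH = 5.65, so pH = 14.00 - 5.65 = 8.35.

8.35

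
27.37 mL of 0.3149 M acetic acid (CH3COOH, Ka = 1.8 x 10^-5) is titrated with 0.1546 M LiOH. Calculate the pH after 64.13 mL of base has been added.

12.15

n(acid) = 0.3149 x 0.02737 = 0.008619 mol; n(LiOH) added = 0.1546 x 0.06413 = 0.009914 mol.
Base is in excess by 0.009914 - 0.008619 = 0.001296 mol in a total volume of 0.09150 L.
[OH^-] = 0.001296/0.09150 = 0.01416 M, so pOH = 1.85 and pH = 14.00 - 1.85 = 12.15.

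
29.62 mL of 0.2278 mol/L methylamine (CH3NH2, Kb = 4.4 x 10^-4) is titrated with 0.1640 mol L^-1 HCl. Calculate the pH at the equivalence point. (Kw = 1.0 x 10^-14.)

5.83

n(CH3NH2) = 0.2278 x 0.02962 = 0.006747 mol; V(HCl) at equivalence = 0.006747/0.1640 = 0.04114 L.
At equivalence the base is fully converted to CH3NH3+; total volume = 0.07076 L, so [CH3NH3+] = 0.006747/0.07076 = 0.09535 M.
Ka(CH3NH3+) = Kw/Kb = 1.0e-14 / 4.4 x 10^-4 = 2.27e-11.
[H^+] = sqrt(Ka x [CH3NH3+]) = sqrt(2.27e-11 x 0.09535) = 1.47e-6 M.
pH = -log(1.47e-6) = 5.83.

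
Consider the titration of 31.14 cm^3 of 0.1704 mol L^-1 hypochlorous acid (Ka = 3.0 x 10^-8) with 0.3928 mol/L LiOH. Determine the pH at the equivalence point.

n(HClO) = 0.1704 x 0.03114 = 0.005306 mol; V(LiOH) at equivalence = 0.005306/0.3928 = 0.01351 L.
At equivalence all the acid is converted to ClO-; total volume = 0.03114 + 0.01351 = 0.04465 L, so [ClO-] = 0.005306/0.04465 = 0.1188 M.
Kb = Kw/Ka = 1.0e-14 / 3.0 x 10^-8 = 3.33e-7.
[OH^-] = sqrt(Kb x [ClO-]) = sqrt(3.33e-7 x 0.1188) = 0.000199 M.
pOH = 3.70, so pH = 14.00 - 3.70 = 10.30.

10.30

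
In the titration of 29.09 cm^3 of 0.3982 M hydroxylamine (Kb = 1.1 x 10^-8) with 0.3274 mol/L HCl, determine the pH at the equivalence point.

n(NH2OH) = 0.3982 x 0.02909 = 0.01158 mol; V(HCl) at equivalence = 0.01158/0.3274 = 0.03538 L.
At equivalence the base is fully converted to NH3OH+; total volume = 0.06447 L, so [NH3OH+] = 0.01158/0.06447 = 0.1797 M.
Ka(NH3OH+) = Kw/Kb = 1.0e-14 / 1.1 x 10^-8 = 9.09e-7.
[H^+] = sqrt(Ka x [NH3OH+]) = sqrt(9.09e-7 x 0.1797) = 0.000404 M.
pH = -log(0.000404) = 3.39.

3.39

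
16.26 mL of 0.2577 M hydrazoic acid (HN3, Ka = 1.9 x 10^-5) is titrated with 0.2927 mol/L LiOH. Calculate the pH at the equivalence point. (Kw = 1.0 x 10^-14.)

8.93

n(HN3) = 0.2577 x 0.01626 = 0.004190 mol; V(LiOH) at equivalence = 0.004190/0.2927 = 0.01432 L.
At equivalence all the acid is converted to N3-; total volume = 0.01626 + 0.01432 = 0.03058 L, so [N3-] = 0.004190/0.03058 = 0.1370 M.
Kb = Kw/Ka = 1.0e-14 / 1.9 x 10^-5 = 5.26e-10.
[OH^-] = sqrt(Kb x [N3-]) = sqrt(5.26e-10 x 0.1370) = 8.49e-6 M.
pOH = 5.07, so pH = 14.00 - 5.07 = 8.93.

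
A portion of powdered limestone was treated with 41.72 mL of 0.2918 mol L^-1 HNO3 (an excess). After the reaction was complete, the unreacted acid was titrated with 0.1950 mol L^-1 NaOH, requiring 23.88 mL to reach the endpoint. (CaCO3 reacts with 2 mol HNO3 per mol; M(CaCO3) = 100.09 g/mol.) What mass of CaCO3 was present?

Total n(HNO3) added = 0.2918 x 0.04172 = 0.01217 mol.
n(NaOH) used = 0.1950 x 0.02388 = 0.004657 mol, which equals the excess n(HNO3).
So n(HNO3) consumed by the sample = 0.01217 - 0.004657 = 0.007517 mol.
n(CaCO3) = 0.007517 / 2 = 0.003759 mol.
mass = 0.003759 mol x 100.09 g/mol = 0.376 g.

0.376 g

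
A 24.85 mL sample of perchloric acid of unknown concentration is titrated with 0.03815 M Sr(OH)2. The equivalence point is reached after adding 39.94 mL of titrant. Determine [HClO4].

0.123 M

n(Sr(OH)2) delivered = 0.03815 x 0.03994 = 0.001524 mol.
The reaction is 2 HClO4 + 1 Sr(OH)2, so n(HClO4) = 0.001524 x 2/1 = 0.003047 mol.
[HClO4] = 0.003047 mol / 0.02485 L = 0.123 M.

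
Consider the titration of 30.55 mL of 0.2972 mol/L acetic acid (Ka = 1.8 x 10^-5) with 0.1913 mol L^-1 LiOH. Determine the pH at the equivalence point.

8.91

n(CH3COOH) = 0.2972 x 0.03055 = 0.009079 mol; V(LiOH) at equivalence = 0.009079/0.1913 = 0.04746 L.
At equivalence all the acid is converted to CH3COO-; total volume = 0.03055 + 0.04746 = 0.07801 L, so [CH3COO-] = 0.009079/0.07801 = 0.1164 M.
Kb = Kw/Ka = 1.0e-14 / 1.8 x 10^-5 = 5.56e-10.
[OH^-] = sqrt(Kb x [CH3COO-]) = sqrt(5.56e-10 x 0.1164) = 8.04e-6 M.
pOH = 5.09, so pH = 14.00 - 5.09 = 8.91.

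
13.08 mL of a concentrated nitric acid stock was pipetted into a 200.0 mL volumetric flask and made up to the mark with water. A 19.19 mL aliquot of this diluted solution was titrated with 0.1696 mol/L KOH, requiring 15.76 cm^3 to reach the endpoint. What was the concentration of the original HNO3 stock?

n(KOH) = 0.1696 x 0.01576 = 0.002673 mol.
n(HNO3) in the aliquot = 0.002673 mol.
[diluted HNO3] = 0.002673 / 0.01919 = 0.1393 M.
Dilution factor = 200.0/13.08 = 15.29, so [stock] = 0.1393 x 15.29 = 2.13 M.

2.13 M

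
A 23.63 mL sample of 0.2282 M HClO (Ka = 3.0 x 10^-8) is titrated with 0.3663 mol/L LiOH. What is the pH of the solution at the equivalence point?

n(HClO) = 0.2282 x 0.02363 = 0.005392 mol; V(LiOH) at equivalence = 0.005392/0.3663 = 0.01472 L.
At equivalence all the acid is converted to ClO-; total volume = 0.02363 + 0.01472 = 0.03835 L, so [ClO-] = 0.005392/0.03835 = 0.1406 M.
Kb = Kw/Ka = 1.0e-14 / 3.0 x 10^-8 = 3.33e-7.
[OH^-] = sqrt(Kb x [ClO-]) = sqrt(3.33e-7 x 0.1406) = 0.000216 M.
pOH = 3.66, so pH = 14.00 - 3.66 = 10.34.

10.34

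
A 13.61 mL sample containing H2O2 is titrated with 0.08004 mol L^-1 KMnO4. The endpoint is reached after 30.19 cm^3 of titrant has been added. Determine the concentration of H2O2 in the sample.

n(KMnO4) = 0.08004 x 0.03019 = 0.002416 mol.
From the balanced equation, 2 mol KMnO4 reacts with 5 mol H2O2, so n(H2O2) = 0.002416 x 5/2 = 0.006041 mol.
[H2O2] = 0.006041 / 0.01361 L = 0.444 M.

0.444 M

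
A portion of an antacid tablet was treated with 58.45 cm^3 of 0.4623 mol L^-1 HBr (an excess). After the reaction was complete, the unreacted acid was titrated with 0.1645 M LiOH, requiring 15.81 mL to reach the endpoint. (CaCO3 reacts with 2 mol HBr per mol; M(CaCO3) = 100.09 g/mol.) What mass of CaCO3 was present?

Total n(HBr) added = 0.4623 x 0.05845 = 0.02702 mol.
n(LiOH) used = 0.1645 x 0.01581 = 0.002601 mol, which equals the excess n(HBr).
So n(HBr) consumed by the sample = 0.02702 - 0.002601 = 0.02442 mol.
n(CaCO3) = 0.02442 / 2 = 0.01221 mol.
mass = 0.01221 mol x 100.09 g/mol = 1.22 g.

1.22 g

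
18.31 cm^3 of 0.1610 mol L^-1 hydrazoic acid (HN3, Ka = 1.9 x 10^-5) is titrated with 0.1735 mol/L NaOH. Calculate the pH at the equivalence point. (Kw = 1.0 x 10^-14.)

8.82

n(HN3) = 0.1610 x 0.01831 = 0.002948 mol; V(NaOH) at equivalence = 0.002948/0.1735 = 0.01699 L.
At equivalence all the acid is converted to N3-; total volume = 0.01831 + 0.01699 = 0.03530 L, so [N3-] = 0.002948/0.03530 = 0.08351 M.
Kb = Kw/Ka = 1.0e-14 / 1.9 x 10^-5 = 5.26e-10.
[OH^-] = sqrt(Kb x [N3-]) = sqrt(5.26e-10 x 0.08351) = 6.63e-6 M.
pOH = 5.18, so pH = 14.00 - 5.18 = 8.82.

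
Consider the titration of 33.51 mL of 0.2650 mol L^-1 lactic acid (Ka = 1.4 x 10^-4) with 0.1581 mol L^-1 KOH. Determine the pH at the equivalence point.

8.42

n(HC3H5O3) = 0.2650 x 0.03351 = 0.008880 mol; V(KOH) at equivalence = 0.008880/0.1581 = 0.05617 L.
At equivalence all the acid is converted to C3H5O3-; total volume = 0.03351 + 0.05617 = 0.08968 L, so [C3H5O3-] = 0.008880/0.08968 = 0.09902 M.
Kb = Kw/Ka = 1.0e-14 / 1.4 x 10^-4 = 7.14e-11.
[OH^-] = sqrt(Kb x [C3H5O3-]) = sqrt(7.14e-11 x 0.09902) = 2.66e-6 M.
pOH = 5.58, so pH = 14.00 - 5.58 = 8.42.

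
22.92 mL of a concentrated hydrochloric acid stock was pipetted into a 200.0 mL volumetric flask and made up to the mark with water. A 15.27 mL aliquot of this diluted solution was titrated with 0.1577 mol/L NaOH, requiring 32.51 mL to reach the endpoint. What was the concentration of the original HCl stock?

n(NaOH) = 0.1577 x 0.03251 = 0.005127 mol.
n(HCl) in the aliquot = 0.005127 mol.
[diluted HCl] = 0.005127 / 0.01527 = 0.3357 M.
Dilution factor = 200.0/22.92 = 8.726, so [stock] = 0.3357 x 8.726 = 2.93 M.

2.93 M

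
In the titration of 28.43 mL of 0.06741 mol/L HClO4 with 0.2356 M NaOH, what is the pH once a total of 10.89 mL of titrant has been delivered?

n(acid) = 0.06741 x 0.02843 = 0.001916 mol; n(NaOH) added = 0.2356 x 0.01089 = 0.002566 mol.
Base is in excess by 0.002566 - 0.001916 = 0.0006492 mol in a total volume of 0.03932 L.
[OH^-] = 0.0006492/0.03932 = 0.01651 M, so pOH = 1.78 and pH = 14.00 - 1.78 = 12.22.

12.22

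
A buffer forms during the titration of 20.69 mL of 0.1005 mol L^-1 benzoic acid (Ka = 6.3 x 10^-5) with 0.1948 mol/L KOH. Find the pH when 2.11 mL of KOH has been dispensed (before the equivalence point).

Initial n(C6H5COOH) = 0.1005 x 0.02069 = 0.002079 mol.
n(KOH) added = 0.1948 x 0.002110 = 0.0004110 mol, converting that many moles of C6H5COOH to C6H5COO-.
Remaining n(C6H5COOH) = 0.001668 mol; n(C6H5COO-) = 0.0004110 mol.
By Henderson-Hasselbalch, pH = pKa + log([A^-]/[HA]) = 4.20 + log(0.0004110/0.001668) = 4.20 + (-0.61) = 3.59.

3.59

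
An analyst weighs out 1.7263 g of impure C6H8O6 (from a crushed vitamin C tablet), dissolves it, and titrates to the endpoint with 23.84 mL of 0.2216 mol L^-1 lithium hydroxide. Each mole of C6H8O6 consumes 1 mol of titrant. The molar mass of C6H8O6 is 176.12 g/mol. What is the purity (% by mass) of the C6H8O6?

53.9%

n(LiOH) = 0.2216 x 0.02384 = 0.005283 mol.
n(C6H8O6) = 0.005283 / 1 = 0.005283 mol.
mass of C6H8O6 = 0.005283 x 176.12 = 0.9304 g.
% purity = 0.9304 / 1.7263 x 100 = 53.9%.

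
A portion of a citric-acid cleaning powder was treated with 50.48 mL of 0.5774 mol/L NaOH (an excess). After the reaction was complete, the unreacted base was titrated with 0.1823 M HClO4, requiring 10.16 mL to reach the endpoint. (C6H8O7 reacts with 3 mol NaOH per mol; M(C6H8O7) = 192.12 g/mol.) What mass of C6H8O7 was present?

Total n(NaOH) added = 0.5774 x 0.05048 = 0.02915 mol.
n(HClO4) used = 0.1823 x 0.01016 = 0.001852 mol, which equals the excess n(NaOH).
So n(NaOH) consumed by the sample = 0.02915 - 0.001852 = 0.02729 mol.
n(C6H8O7) = 0.02729 / 3 = 0.009098 mol.
mass = 0.009098 mol x 192.12 g/mol = 1.75 g.

1.75 g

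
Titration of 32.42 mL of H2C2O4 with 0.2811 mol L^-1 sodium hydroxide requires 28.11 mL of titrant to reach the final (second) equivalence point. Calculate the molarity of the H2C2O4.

n(NaOH) = 0.2811 x 0.02811 = 0.007902 mol.
At the final (second) equivalence point, 2 mol OH^- react per mol H2C2O4, so n(H2C2O4) = 0.007902 / 2 = 0.003951 mol.
[H2C2O4] = 0.003951 / 0.03242 L = 0.122 M.

0.122 M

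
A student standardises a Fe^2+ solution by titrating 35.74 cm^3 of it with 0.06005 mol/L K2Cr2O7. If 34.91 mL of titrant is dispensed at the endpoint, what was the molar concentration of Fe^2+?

n(K2Cr2O7) = 0.06005 x 0.03491 = 0.002096 mol.
From the balanced equation, 1 mol K2Cr2O7 reacts with 6 mol Fe^2+, so n(Fe^2+) = 0.002096 x 6/1 = 0.01258 mol.
[Fe^2+] = 0.01258 / 0.03574 L = 0.352 M.

0.352 M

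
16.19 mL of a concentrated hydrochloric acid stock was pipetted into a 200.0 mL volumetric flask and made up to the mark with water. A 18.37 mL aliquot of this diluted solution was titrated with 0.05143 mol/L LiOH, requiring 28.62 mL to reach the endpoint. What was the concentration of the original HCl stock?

0.990 M

n(LiOH) = 0.05143 x 0.02862 = 0.001472 mol.
n(HCl) in the aliquot = 0.001472 mol.
[diluted HCl] = 0.001472 / 0.01837 = 0.08013 M.
Dilution factor = 200.0/16.19 = 12.35, so [stock] = 0.08013 x 12.35 = 0.990 M.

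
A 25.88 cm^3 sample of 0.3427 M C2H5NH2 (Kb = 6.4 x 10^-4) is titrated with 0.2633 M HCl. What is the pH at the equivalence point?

5.82

n(C2H5NH2) = 0.3427 x 0.02588 = 0.008869 mol; V(HCl) at equivalence = 0.008869/0.2633 = 0.03368 L.
At equivalence the base is fully converted to C2H5NH3+; total volume = 0.05956 L, so [C2H5NH3+] = 0.008869/0.05956 = 0.1489 M.
Ka(C2H5NH3+) = Kw/Kb = 1.0e-14 / 6.4 x 10^-4 = 1.56e-11.
[H^+] = sqrt(Ka x [C2H5NH3+]) = sqrt(1.56e-11 x 0.1489) = 1.53e-6 M.
pH = -log(1.53e-6) = 5.82.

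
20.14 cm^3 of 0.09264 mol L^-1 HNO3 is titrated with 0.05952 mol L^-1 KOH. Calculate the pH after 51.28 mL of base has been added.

n(acid) = 0.09264 x 0.02014 = 0.001866 mol; n(KOH) added = 0.05952 x 0.05128 = 0.003052 mol.
Base is in excess by 0.003052 - 0.001866 = 0.001186 mol in a total volume of 0.07142 L.
[OH^-] = 0.001186/0.07142 = 0.01661 M, so pOH = 1.78 and pH = 14.00 - 1.78 = 12.22.

12.22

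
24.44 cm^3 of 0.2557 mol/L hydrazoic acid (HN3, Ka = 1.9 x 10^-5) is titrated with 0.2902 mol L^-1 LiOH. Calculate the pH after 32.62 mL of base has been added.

n(acid) = 0.2557 x 0.02444 = 0.006249 mol; n(LiOH) added = 0.2902 x 0.03262 = 0.009466 mol.
Base is in excess by 0.009466 - 0.006249 = 0.003217 mol in a total volume of 0.05706 L.
[OH^-] = 0.003217/0.05706 = 0.05638 M, so pOH = 1.25 and pH = 14.00 - 1.25 = 12.75.

12.75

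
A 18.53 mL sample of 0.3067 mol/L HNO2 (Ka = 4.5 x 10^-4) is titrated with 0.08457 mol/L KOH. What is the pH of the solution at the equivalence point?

n(HNO2) = 0.3067 x 0.01853 = 0.005683 mol; V(KOH) at equivalence = 0.005683/0.08457 = 0.06720 L.
At equivalence all the acid is converted to NO2-; total volume = 0.01853 + 0.06720 = 0.08573 L, so [NO2-] = 0.005683/0.08573 = 0.06629 M.
Kb = Kw/Ka = 1.0e-14 / 4.5 x 10^-4 = 2.22e-11.
[OH^-] = sqrt(Kb x [NO2-]) = sqrt(2.22e-11 x 0.06629) = 1.21e-6 M.
pOH = 5.92, so pH = 14.00 - 5.92 = 8.08.

8.08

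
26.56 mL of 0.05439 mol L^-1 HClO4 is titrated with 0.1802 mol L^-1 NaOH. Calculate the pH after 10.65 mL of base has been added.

n(acid) = 0.05439 x 0.02656 = 0.001445 mol; n(NaOH) added = 0.1802 x 0.01065 = 0.001919 mol.
Base is in excess by 0.001919 - 0.001445 = 0.0004745 mol in a total volume of 0.03721 L.
[OH^-] = 0.0004745/0.03721 = 0.01275 M, so pOH = 1.89 and pH = 14.00 - 1.89 = 12.11.

12.11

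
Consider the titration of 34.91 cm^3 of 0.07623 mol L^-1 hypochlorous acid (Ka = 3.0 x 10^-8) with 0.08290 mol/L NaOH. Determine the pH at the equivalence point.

n(HClO) = 0.07623 x 0.03491 = 0.002661 mol; V(NaOH) at equivalence = 0.002661/0.08290 = 0.03210 L.
At equivalence all the acid is converted to ClO-; total volume = 0.03491 + 0.03210 = 0.06701 L, so [ClO-] = 0.002661/0.06701 = 0.03971 M.
Kb = Kw/Ka = 1.0e-14 / 3.0 x 10^-8 = 3.33e-7.
[OH^-] = sqrt(Kb x [ClO-]) = sqrt(3.33e-7 x 0.03971) = 0.000115 M.
pOH = 3.94, so pH = 14.00 - 3.94 = 10.06.

10.06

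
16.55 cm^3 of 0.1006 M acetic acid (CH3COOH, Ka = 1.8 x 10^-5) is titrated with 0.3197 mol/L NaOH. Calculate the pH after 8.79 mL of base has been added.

n(acid) = 0.1006 x 0.01655 = 0.001665 mol; n(NaOH) added = 0.3197 x 0.008790 = 0.002810 mol.
Base is in excess by 0.002810 - 0.001665 = 0.001145 mol in a total volume of 0.02534 L.
[OH^-] = 0.001145/0.02534 = 0.04519 M, so pOH = 1.34 and pH = 14.00 - 1.34 = 12.66.

12.66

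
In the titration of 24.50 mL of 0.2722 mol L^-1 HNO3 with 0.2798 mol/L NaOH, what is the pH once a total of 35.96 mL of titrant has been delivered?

12.75

n(acid) = 0.2722 x 0.02450 = 0.006669 mol; n(NaOH) added = 0.2798 x 0.03596 = 0.01006 mol.
Base is in excess by 0.01006 - 0.006669 = 0.003393 mol in a total volume of 0.06046 L.
[OH^-] = 0.003393/0.06046 = 0.05611 M, so pOH = 1.25 and pH = 14.00 - 1.25 = 12.75.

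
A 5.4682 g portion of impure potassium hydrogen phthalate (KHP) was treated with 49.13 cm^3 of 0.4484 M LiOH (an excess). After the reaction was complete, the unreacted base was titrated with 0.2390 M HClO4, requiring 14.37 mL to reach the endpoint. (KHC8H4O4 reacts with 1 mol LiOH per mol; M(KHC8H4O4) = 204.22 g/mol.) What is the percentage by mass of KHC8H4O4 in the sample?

69.4%

Total n(LiOH) added = 0.4484 x 0.04913 = 0.02203 mol.
n(HClO4) used = 0.2390 x 0.01437 = 0.003434 mol, which equals the excess n(LiOH).
So n(LiOH) consumed by the sample = 0.02203 - 0.003434 = 0.01860 mol.
n(KHC8H4O4) = 0.01860 / 1 = 0.01860 mol.
mass KHC8H4O4 = 0.01860 x 204.22 = 3.798 g, so %KHC8H4O4 = 3.798/5.4682 x 100 = 69.4%.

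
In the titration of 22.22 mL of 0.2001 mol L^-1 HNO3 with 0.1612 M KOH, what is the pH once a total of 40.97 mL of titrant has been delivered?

n(acid) = 0.2001 x 0.02222 = 0.004446 mol; n(KOH) added = 0.1612 x 0.04097 = 0.006604 mol.
Base is in excess by 0.006604 - 0.004446 = 0.002158 mol in a total volume of 0.06319 L.
[OH^-] = 0.002158/0.06319 = 0.03415 M, so pOH = 1.47 and pH = 14.00 - 1.47 = 12.53.

12.53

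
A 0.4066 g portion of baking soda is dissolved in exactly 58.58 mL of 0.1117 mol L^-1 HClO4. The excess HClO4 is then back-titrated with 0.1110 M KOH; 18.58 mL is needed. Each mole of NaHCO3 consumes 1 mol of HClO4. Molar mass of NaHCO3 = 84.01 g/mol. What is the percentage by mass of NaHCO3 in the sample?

92.6%

Total n(HClO4) added = 0.1117 x 0.05858 = 0.006543 mol.
n(KOH) used = 0.1110 x 0.01858 = 0.002062 mol, which equals the excess n(HClO4).
So n(HClO4) consumed by the sample = 0.006543 - 0.002062 = 0.004481 mol.
n(NaHCO3) = 0.004481 / 1 = 0.004481 mol.
mass NaHCO3 = 0.004481 x 84.01 = 0.3764 g, so %NaHCO3 = 0.3764/0.4066 x 100 = 92.6%.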